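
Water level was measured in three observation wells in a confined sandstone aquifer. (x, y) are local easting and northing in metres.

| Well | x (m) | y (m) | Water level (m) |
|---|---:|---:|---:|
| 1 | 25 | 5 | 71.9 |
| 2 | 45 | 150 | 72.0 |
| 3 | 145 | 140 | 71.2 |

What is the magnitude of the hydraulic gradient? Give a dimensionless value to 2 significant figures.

Taking 1 as reference: 2−1 = (20, 145, +0.1); 3−1 = (120, 135, -0.7).
Determinant of the coordinate differences = 20·135 − 120·145 = -14700.
∂h/∂x = [(+0.1)·135 − (-0.7)·145] / -14700 = -0.007823
∂h/∂y = [20·(-0.7) − 120·(+0.1)] / -14700 = +0.001769
|∇h| = √(-0.007823² + 0.001769²) = 0.008021

0.0080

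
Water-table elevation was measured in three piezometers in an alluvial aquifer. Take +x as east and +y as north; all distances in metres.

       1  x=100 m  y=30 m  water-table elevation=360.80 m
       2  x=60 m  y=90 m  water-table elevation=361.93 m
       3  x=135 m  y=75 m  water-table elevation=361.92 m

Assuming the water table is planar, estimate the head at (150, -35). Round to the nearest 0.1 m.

Taking 1 as reference: 2−1 = (-40, 60, +1.13); 3−1 = (35, 45, +1.12).
Determinant of the coordinate differences = (-40)·45 − 35·60 = -3900.
∂h/∂x = [(+1.13)·45 − (+1.12)·60] / -3900 = +0.004192
∂h/∂y = [(-40)·(+1.12) − 35·(+1.13)] / -3900 = +0.02163
h(150, -35) = 360.80 + (+0.004192)·(50) + (+0.02163)·(-65) = 360.80 +0.210 -1.406 = 359.604 m.

359.6 m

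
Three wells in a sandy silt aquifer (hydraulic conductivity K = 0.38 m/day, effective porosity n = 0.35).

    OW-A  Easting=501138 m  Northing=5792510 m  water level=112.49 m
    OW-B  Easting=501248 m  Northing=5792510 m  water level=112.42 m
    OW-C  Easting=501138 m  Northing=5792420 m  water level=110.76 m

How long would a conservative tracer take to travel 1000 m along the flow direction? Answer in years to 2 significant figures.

∂h/∂x = (112.42 − 112.49) / (501248 − 501138) = -0.0006364
∂h/∂y = (110.76 − 112.49) / (5792420 − 5792510) = +0.01922
|∇h| = √(-0.0006364² + 0.01922²) = 0.01923
Seepage velocity v = K·i/n = 0.38 × 0.01923 / 0.35 = 0.02088 m/day.
t = 1000 / 0.02088 = 4.789e+04 days = 131 years.

130 years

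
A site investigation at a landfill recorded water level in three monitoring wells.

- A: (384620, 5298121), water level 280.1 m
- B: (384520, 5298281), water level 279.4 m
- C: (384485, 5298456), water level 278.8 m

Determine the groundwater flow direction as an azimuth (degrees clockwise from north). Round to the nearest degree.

Differences from A: to B (Δx, Δy, Δh) = (-100, 160, -0.7); to C = (-135, 335, -1.3).
Determinant of the coordinate differences = (-100)·335 − (-135)·160 = -11900.
∂h/∂x = [(-0.7)·335 − (-1.3)·160] / -11900 = +0.002227
∂h/∂y = [(-100)·(-1.3) − (-135)·(-0.7)] / -11900 = -0.002983
Flow direction (−∇h) has components (-0.002227 E, +0.002983 N).
Azimuth = atan2(E, N) = atan2(-0.002227, +0.002983) = 323.3° ≈ 323°.

323°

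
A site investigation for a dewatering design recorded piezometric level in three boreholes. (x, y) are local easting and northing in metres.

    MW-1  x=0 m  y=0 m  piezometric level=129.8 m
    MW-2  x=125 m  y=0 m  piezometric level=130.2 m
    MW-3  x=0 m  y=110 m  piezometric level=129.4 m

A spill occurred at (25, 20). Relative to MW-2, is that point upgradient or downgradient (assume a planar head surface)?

∂h/∂x = (130.2 − 129.8) / (125 − 0) = +0.003200
∂h/∂y = (129.4 − 129.8) / (110 − 0) = -0.003636
Head at (25, 20) = 129.8 + (+0.003200)·(25) + (-0.003636)·(20) = 129.81 m.
That is lower than the 130.2 m at MW-2, so the point is downgradient.

downgradient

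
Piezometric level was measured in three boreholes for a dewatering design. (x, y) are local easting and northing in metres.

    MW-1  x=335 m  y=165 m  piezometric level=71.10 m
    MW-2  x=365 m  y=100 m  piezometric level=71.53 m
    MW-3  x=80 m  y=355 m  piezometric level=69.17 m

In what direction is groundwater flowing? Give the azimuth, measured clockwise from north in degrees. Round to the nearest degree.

Taking MW-1 as reference: MW-2−MW-1 = (30, -65, +0.43); MW-3−MW-1 = (-255, 190, -1.93).
Solve a·Δx + b·Δy = Δh: det = 30·190 − (-255)·(-65) = -10875.
∂h/∂x = [(+0.43)·190 − (-1.93)·(-65)] / -10875 = +0.004023
∂h/∂y = [30·(-1.93) − (-255)·(+0.43)] / -10875 = -0.004759
Flow direction (−∇h) has components (-0.004023 E, +0.004759 N).
Azimuth = atan2(E, N) = atan2(-0.004023, +0.004759) = 319.8° ≈ 320°.

320°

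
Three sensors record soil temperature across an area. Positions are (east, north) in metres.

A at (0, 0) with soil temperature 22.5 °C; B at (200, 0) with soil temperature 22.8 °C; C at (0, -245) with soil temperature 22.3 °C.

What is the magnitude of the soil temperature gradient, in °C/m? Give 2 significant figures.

0.0017 °C/m

∂T/∂x = (22.8 − 22.5) / (200 − 0) = +0.001500
∂T/∂y = (22.3 − 22.5) / (-245 − 0) = +0.0008163
|∇f| = √(0.001500² + 0.0008163²) = 0.001708 °C/m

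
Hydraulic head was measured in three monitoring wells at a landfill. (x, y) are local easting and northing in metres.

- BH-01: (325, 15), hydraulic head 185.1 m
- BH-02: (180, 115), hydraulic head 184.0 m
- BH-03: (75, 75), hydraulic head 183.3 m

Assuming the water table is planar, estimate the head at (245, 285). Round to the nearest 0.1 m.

Three-point gradient (reference BH-01): Δ to BH-02 = (-145, 100, -1.1), Δ to BH-03 = (-250, 60, -1.8).
∂h/∂x = +0.006994, ∂h/∂y = -0.0008589 (det = 16300).
h(245, 285) = 185.1 + (+0.006994)·(-80) + (-0.0008589)·(270) = 185.1 -0.560 -0.232 = 184.309 m.

184.3 m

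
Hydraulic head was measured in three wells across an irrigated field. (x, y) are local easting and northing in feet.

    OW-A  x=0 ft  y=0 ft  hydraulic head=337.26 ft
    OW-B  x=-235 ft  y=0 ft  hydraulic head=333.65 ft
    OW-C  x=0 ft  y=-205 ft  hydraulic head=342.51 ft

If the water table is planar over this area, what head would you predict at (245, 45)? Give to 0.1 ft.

∂h/∂x = (333.65 − 337.26) / (-235 − 0) = +0.01536
∂h/∂y = (342.51 − 337.26) / (-205 − 0) = -0.02561
h(245, 45) = 337.26 + (+0.01536)·(245) + (-0.02561)·(45) = 337.26 +3.764 -1.152 = 339.871 ft.

339.9 ft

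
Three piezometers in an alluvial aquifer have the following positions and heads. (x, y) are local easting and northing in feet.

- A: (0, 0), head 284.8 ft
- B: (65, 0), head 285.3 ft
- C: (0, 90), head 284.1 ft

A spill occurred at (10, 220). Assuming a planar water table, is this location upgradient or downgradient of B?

∂h/∂x = (285.3 − 284.8) / (65 − 0) = +0.007692
∂h/∂y = (284.1 − 284.8) / (90 − 0) = -0.007778
Head at (10, 220) = 284.8 + (+0.007692)·(10) + (-0.007778)·(220) = 283.17 ft.
That is lower than the 285.3 ft at B, so the point is downgradient.

downgradient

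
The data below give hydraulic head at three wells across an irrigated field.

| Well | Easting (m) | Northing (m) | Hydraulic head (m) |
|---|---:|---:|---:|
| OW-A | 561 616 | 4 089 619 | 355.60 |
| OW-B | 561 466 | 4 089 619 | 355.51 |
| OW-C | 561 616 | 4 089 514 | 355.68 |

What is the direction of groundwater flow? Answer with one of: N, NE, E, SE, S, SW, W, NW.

NW

∂h/∂x = (355.51 − 355.60) / (561466 − 561616) = +0.0006000
∂h/∂y = (355.68 − 355.60) / (4089514 − 4089619) = -0.0007619
Flow = −∇h = (-0.0006000 east, +0.0007619 north), which points northwest.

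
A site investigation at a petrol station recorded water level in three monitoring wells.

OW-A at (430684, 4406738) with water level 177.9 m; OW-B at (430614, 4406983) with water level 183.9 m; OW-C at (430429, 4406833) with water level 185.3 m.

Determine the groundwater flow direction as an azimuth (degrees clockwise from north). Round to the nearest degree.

129°

Taking OW-A as reference: OW-B−OW-A = (-70, 245, +6.0); OW-C−OW-A = (-255, 95, +7.4).
Determinant of the coordinate differences = (-70)·95 − (-255)·245 = 55825.
∂h/∂x = [(+6.0)·95 − (+7.4)·245] / 55825 = -0.02227
∂h/∂y = [(-70)·(+7.4) − (-255)·(+6.0)] / 55825 = +0.01813
Flow direction (−∇h) has components (+0.02227 E, -0.01813 N).
Azimuth = atan2(E, N) = atan2(+0.02227, -0.01813) = 129.2° ≈ 129°.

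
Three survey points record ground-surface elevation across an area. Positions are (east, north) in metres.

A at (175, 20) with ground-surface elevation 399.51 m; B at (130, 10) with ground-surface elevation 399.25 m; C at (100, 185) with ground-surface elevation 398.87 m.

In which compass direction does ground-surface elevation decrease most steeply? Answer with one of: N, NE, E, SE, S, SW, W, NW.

With z = a·x + b·y + c and A as origin, the differences give:
  (-45)·a + (-10)·b = -0.26
  (-75)·a + 165·b = -0.64
Eliminate b (×165 and ×(-10), subtract): -8175·a = -49.300 → a = ∂z/∂x = +0.006031
Back-substitute: b = ∂z/∂y = -0.001138.
Steepest decrease is along −∇f = (-0.006031 E, +0.001138 N) → west.

W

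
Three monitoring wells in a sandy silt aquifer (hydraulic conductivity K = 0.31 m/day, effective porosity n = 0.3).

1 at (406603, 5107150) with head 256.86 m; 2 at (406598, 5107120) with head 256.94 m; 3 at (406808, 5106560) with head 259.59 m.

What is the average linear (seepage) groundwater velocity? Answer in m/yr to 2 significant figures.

1.9 m/yr

With h = a·x + b·y + c and 1 as origin, the differences give:
  (-5)·a + (-30)·b = +0.08
  205·a + (-590)·b = +2.73
Eliminate b (×(-590) and ×(-30), subtract): 9100·a = 34.700 → a = ∂h/∂x = +0.003813
Back-substitute: b = ∂h/∂y = -0.003302.
|∇h| = √(0.003813² + -0.003302²) = 0.005044
Seepage velocity v = K·i/n = 0.31 × 0.005044 / 0.3 = 0.005212 m/day = 1.904 m/yr.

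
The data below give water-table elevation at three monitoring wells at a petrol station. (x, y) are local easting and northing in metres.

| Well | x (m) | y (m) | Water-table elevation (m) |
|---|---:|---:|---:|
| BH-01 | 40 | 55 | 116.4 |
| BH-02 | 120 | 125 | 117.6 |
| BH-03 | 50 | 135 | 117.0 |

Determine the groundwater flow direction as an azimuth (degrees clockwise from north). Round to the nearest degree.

With h = a·x + b·y + c and BH-01 as origin, the differences give:
  80·a + 70·b = +1.2
  10·a + 80·b = +0.6
Eliminate b (×80 and ×70, subtract): 5700·a = 54.00 → a = ∂h/∂x = +0.009474
Back-substitute: b = ∂h/∂y = +0.006316.
Flow direction (−∇h) has components (-0.009474 E, -0.006316 N).
Azimuth = atan2(E, N) = atan2(-0.009474, -0.006316) = 236.3° ≈ 236°.

236°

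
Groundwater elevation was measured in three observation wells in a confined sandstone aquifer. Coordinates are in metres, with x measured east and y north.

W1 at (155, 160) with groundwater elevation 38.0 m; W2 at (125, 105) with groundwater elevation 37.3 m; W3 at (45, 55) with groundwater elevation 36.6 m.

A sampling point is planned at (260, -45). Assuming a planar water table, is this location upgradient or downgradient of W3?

downgradient

Three-point gradient (reference W1): Δ to W2 = (-30, -55, -0.7), Δ to W3 = (-110, -105, -1.4).
∂h/∂x = +0.001207, ∂h/∂y = +0.01207 (det = -2900).
Head at (260, -45) = 38.0 + (+0.001207)·(105) + (+0.01207)·(-205) = 35.65 m.
That is lower than the 36.6 m at W3, so the point is downgradient.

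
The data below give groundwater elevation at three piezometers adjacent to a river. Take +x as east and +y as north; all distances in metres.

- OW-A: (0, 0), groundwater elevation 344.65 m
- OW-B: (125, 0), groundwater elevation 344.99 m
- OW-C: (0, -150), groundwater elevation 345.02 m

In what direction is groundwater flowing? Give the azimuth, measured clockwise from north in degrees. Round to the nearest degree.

∂h/∂x = (344.99 − 344.65) / (125 − 0) = +0.002720
∂h/∂y = (345.02 − 344.65) / (-150 − 0) = -0.002467
Flow direction (−∇h) has components (-0.002720 E, +0.002467 N).
Azimuth = atan2(E, N) = atan2(-0.002720, +0.002467) = 312.2° ≈ 312°.

312°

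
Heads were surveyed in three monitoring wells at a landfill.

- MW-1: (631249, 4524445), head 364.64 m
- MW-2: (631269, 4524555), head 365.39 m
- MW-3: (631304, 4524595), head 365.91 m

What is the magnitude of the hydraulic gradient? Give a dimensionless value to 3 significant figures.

With h = a·x + b·y + c and MW-1 as origin, the differences give:
  20·a + 110·b = +0.75
  55·a + 150·b = +1.27
Eliminate b (×150 and ×110, subtract): -3050·a = -27.200 → a = ∂h/∂x = +0.008918
Back-substitute: b = ∂h/∂y = +0.005197.
|∇h| = √(0.008918² + 0.005197²) = 0.01032

0.0103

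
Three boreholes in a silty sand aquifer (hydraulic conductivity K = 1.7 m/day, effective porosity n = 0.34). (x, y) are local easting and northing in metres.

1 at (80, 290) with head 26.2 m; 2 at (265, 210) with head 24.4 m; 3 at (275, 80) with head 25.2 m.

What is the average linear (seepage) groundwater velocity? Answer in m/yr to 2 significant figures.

Differences from 1: to 2 (Δx, Δy, Δh) = (185, -80, -1.8); to 3 = (195, -210, -1.0).
Solve a·Δx + b·Δy = Δh: det = 185·(-210) − 195·(-80) = -23250.
∂h/∂x = [(-1.8)·(-210) − (-1.0)·(-80)] / -23250 = -0.01282
∂h/∂y = [185·(-1.0) − 195·(-1.8)] / -23250 = -0.007140
|∇h| = √(-0.01282² + -0.007140²) = 0.01467
Seepage velocity v = K·i/n = 1.7 × 0.01467 / 0.34 = 0.07335 m/day = 26.79 m/yr.

27 m/yr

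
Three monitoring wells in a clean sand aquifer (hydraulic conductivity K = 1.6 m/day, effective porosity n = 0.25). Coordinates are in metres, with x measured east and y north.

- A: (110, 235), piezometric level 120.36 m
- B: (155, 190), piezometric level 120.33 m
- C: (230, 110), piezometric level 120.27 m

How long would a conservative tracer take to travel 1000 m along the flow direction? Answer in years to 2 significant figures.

180 years

Taking A as reference: B−A = (45, -45, -0.03); C−A = (120, -125, -0.09).
Solve a·Δx + b·Δy = Δh: det = 45·(-125) − 120·(-45) = -225.
∂h/∂x = [(-0.03)·(-125) − (-0.09)·(-45)] / -225 = +0.001333
∂h/∂y = [45·(-0.09) − 120·(-0.03)] / -225 = +0.002000
|∇h| = √(0.001333² + 0.002000²) = 0.002404
Seepage velocity v = K·i/n = 1.6 × 0.002404 / 0.25 = 0.01539 m/day.
t = 1000 / 0.01539 = 6.498e+04 days = 178 years.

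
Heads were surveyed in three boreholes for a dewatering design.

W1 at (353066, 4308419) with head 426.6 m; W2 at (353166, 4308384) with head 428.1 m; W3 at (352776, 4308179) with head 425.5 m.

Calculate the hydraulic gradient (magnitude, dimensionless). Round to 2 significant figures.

0.015

Taking W1 as reference: W2−W1 = (100, -35, +1.5); W3−W1 = (-290, -240, -1.1).
Solve a·Δx + b·Δy = Δh: det = 100·(-240) − (-290)·(-35) = -34150.
∂h/∂x = [(+1.5)·(-240) − (-1.1)·(-35)] / -34150 = +0.01167
∂h/∂y = [100·(-1.1) − (-290)·(+1.5)] / -34150 = -0.009517
|∇h| = √(0.01167² + -0.009517²) = 0.01506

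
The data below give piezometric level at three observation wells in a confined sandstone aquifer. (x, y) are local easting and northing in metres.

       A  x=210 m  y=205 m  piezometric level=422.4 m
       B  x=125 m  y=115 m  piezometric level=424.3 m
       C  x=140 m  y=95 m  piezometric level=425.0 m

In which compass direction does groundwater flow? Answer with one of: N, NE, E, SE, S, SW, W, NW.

N

Differences from A: to B (Δx, Δy, Δh) = (-85, -90, +1.9); to C = (-70, -110, +2.6).
Solve a·Δx + b·Δy = Δh: det = (-85)·(-110) − (-70)·(-90) = 3050.
∂h/∂x = [(+1.9)·(-110) − (+2.6)·(-90)] / 3050 = +0.008197
∂h/∂y = [(-85)·(+2.6) − (-70)·(+1.9)] / 3050 = -0.02885
Flow = −∇h = (-0.008197 east, +0.02885 north), which points north.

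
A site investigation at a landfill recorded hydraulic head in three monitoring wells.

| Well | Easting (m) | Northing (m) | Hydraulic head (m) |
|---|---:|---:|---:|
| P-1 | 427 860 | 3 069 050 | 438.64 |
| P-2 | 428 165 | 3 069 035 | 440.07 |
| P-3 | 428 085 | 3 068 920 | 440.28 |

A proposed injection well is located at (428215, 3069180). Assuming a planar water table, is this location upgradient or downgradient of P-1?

With h = a·x + b·y + c and P-1 as origin, the differences give:
  305·a + (-15)·b = +1.43
  225·a + (-130)·b = +1.64
Eliminate b (×(-130) and ×(-15), subtract): -36275·a = -161.300 → a = ∂h/∂x = +0.004447
Back-substitute: b = ∂h/∂y = -0.004919.
Head at (428215, 3069180) = 438.64 + (+0.004447)·(355) + (-0.004919)·(130) = 439.58 m.
That is higher than the 438.64 m at P-1, so the point is upgradient.

upgradient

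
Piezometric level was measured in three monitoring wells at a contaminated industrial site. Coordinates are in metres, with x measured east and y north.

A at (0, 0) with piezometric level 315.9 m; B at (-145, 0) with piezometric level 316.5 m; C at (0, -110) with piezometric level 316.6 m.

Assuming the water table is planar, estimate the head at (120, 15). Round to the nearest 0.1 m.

∂h/∂x = (316.5 − 315.9) / (-145 − 0) = -0.004138
∂h/∂y = (316.6 − 315.9) / (-110 − 0) = -0.006364
h(120, 15) = 315.9 + (-0.004138)·(120) + (-0.006364)·(15) = 315.9 -0.497 -0.095 = 315.308 m.

315.3 m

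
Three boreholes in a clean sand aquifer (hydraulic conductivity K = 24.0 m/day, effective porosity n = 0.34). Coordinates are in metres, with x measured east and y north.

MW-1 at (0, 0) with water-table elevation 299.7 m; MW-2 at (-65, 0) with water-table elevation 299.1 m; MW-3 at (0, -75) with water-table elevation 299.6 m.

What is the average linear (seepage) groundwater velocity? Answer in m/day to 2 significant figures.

0.66 m/day

∂h/∂x = (299.1 − 299.7) / (-65 − 0) = +0.009231
∂h/∂y = (299.6 − 299.7) / (-75 − 0) = +0.001333
|∇h| = √(0.009231² + 0.001333²) = 0.009327
Seepage velocity v = K·i/n = 24.0 × 0.009327 / 0.34 = 0.6584 m/day.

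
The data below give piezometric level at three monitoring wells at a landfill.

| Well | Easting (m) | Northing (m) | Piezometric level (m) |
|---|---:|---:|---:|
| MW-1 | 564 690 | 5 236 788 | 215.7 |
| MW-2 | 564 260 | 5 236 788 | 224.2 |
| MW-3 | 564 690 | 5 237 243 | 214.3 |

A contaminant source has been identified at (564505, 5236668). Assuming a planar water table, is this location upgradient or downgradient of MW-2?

downgradient

∂h/∂x = (224.2 − 215.7) / (564260 − 564690) = -0.01977
∂h/∂y = (214.3 − 215.7) / (5237243 − 5236788) = -0.003077
Head at (564505, 5236668) = 215.7 + (-0.01977)·(-185) + (-0.003077)·(-120) = 219.73 m.
That is lower than the 224.2 m at MW-2, so the point is downgradient.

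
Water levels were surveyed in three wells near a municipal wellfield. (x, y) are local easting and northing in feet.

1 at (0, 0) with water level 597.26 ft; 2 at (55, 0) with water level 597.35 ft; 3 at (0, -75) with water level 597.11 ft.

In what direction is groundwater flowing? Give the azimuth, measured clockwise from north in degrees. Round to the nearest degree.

∂h/∂x = (597.35 − 597.26) / (55 − 0) = +0.001636
∂h/∂y = (597.11 − 597.26) / (-75 − 0) = +0.002000
Flow direction (−∇h) has components (-0.001636 E, -0.002000 N).
Azimuth = atan2(E, N) = atan2(-0.001636, -0.002000) = 219.3° ≈ 219°.

219°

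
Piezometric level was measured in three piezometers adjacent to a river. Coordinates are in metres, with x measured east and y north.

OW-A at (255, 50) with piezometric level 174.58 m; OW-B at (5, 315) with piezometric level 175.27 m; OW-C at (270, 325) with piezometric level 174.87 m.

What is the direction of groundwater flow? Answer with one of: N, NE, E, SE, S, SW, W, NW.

Taking OW-A as reference: OW-B−OW-A = (-250, 265, +0.69); OW-C−OW-A = (15, 275, +0.29).
Solve a·Δx + b·Δy = Δh: det = (-250)·275 − 15·265 = -72725.
∂h/∂x = [(+0.69)·275 − (+0.29)·265] / -72725 = -0.001552
∂h/∂y = [(-250)·(+0.29) − 15·(+0.69)] / -72725 = +0.001139
Flow = −∇h = (+0.001552 east, -0.001139 north), which points southeast.

SE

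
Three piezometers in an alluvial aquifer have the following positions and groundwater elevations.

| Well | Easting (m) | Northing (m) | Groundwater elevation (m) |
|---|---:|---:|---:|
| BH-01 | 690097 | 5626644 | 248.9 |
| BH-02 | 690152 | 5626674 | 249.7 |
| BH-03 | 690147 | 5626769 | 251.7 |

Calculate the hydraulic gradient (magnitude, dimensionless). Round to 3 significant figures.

With h = a·x + b·y + c and BH-01 as origin, the differences give:
  55·a + 30·b = +0.8
  50·a + 125·b = +2.8
Eliminate b (×125 and ×30, subtract): 5375·a = 16.00 → a = ∂h/∂x = +0.002977
Back-substitute: b = ∂h/∂y = +0.02121.
|∇h| = √(0.002977² + 0.02121²) = 0.02142

0.0214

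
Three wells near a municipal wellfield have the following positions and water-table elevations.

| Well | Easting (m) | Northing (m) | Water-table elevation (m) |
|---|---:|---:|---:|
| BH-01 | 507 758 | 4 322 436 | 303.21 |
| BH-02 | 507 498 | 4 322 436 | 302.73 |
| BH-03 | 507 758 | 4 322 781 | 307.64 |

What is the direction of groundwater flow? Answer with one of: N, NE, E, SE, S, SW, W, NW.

S

∂h/∂x = (302.73 − 303.21) / (507498 − 507758) = +0.001846
∂h/∂y = (307.64 − 303.21) / (4322781 − 4322436) = +0.01284
Flow = −∇h = (-0.001846 east, -0.01284 north), which points south.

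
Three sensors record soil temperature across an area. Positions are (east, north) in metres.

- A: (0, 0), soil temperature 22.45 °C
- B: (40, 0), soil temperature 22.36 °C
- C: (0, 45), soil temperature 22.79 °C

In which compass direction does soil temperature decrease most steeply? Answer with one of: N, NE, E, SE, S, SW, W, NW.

∂T/∂x = (22.36 − 22.45) / (40 − 0) = -0.002250
∂T/∂y = (22.79 − 22.45) / (45 − 0) = +0.007556
Steepest decrease is along −∇f = (+0.002250 E, -0.007556 N) → south.

S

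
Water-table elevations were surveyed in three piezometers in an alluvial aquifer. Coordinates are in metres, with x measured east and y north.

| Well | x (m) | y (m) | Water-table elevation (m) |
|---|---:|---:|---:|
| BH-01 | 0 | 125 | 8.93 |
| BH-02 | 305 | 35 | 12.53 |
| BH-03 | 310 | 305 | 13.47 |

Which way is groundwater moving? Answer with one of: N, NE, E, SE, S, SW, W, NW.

W

Differences from BH-01: to BH-02 (Δx, Δy, Δh) = (305, -90, +3.60); to BH-03 = (310, 180, +4.54).
Determinant of the coordinate differences = 305·180 − 310·(-90) = 82800.
∂h/∂x = [(+3.60)·180 − (+4.54)·(-90)] / 82800 = +0.01276
∂h/∂y = [305·(+4.54) − 310·(+3.60)] / 82800 = +0.003245
Flow = −∇h = (-0.01276 east, -0.003245 north), which points west.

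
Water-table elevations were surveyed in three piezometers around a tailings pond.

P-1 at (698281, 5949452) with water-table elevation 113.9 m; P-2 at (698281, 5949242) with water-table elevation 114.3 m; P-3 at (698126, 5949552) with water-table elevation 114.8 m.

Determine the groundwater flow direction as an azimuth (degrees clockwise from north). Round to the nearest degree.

With h = a·x + b·y + c and P-1 as origin, the differences give:
  0·a + (-210)·b = +0.4
  (-155)·a + 100·b = +0.9
Eliminate b (×100 and ×(-210), subtract): -32550·a = 229.00 → a = ∂h/∂x = -0.007035
Back-substitute: b = ∂h/∂y = -0.001905.
Flow direction (−∇h) has components (+0.007035 E, +0.001905 N).
Azimuth = atan2(E, N) = atan2(+0.007035, +0.001905) = 74.9° ≈ 075°.

075°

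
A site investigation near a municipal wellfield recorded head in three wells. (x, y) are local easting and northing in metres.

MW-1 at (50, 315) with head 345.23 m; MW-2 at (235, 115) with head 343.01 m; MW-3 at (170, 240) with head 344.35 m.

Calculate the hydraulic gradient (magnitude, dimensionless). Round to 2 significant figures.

With h = a·x + b·y + c and MW-1 as origin, the differences give:
  185·a + (-200)·b = -2.22
  120·a + (-75)·b = -0.88
Eliminate b (×(-75) and ×(-200), subtract): 10125·a = -9.500 → a = ∂h/∂x = -0.0009383
Back-substitute: b = ∂h/∂y = +0.01023.
|∇h| = √(-0.0009383² + 0.01023²) = 0.01027

0.010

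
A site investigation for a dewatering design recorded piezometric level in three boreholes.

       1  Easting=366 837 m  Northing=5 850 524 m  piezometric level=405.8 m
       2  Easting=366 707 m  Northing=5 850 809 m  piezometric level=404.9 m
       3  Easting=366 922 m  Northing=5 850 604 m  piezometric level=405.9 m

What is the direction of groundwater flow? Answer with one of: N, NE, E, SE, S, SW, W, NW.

With h = a·x + b·y + c and 1 as origin, the differences give:
  (-130)·a + 285·b = -0.9
  85·a + 80·b = +0.1
Eliminate b (×80 and ×285, subtract): -34625·a = -100.50 → a = ∂h/∂x = +0.002903
Back-substitute: b = ∂h/∂y = -0.001834.
Flow = −∇h = (-0.002903 east, +0.001834 north), which points northwest.

NW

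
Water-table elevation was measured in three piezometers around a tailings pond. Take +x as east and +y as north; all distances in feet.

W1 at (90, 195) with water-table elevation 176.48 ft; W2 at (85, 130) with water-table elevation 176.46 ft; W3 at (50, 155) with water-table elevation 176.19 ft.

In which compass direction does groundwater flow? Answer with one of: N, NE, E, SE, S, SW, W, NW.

Differences from W1: to W2 (Δx, Δy, Δh) = (-5, -65, -0.02); to W3 = (-40, -40, -0.29).
Solve a·Δx + b·Δy = Δh: det = (-5)·(-40) − (-40)·(-65) = -2400.
∂h/∂x = [(-0.02)·(-40) − (-0.29)·(-65)] / -2400 = +0.007521
∂h/∂y = [(-5)·(-0.29) − (-40)·(-0.02)] / -2400 = -0.0002708
Flow = −∇h = (-0.007521 east, +0.0002708 north), which points west.

W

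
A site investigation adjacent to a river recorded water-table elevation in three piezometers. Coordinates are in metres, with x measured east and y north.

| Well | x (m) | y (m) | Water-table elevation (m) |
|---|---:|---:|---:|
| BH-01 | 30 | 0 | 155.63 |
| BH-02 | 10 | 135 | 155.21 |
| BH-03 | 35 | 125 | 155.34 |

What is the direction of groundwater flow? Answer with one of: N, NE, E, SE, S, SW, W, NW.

Three-point gradient (reference BH-01): Δ to BH-02 = (-20, 135, -0.42), Δ to BH-03 = (5, 125, -0.29).
∂h/∂x = +0.004205, ∂h/∂y = -0.002488 (det = -3175).
Flow = −∇h = (-0.004205 east, +0.002488 north), which points northwest.

NW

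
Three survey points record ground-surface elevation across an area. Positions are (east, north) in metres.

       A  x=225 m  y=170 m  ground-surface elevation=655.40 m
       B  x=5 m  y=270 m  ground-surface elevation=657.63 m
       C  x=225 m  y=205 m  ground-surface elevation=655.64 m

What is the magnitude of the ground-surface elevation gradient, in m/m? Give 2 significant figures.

With z = a·x + b·y + c and A as origin, the differences give:
  (-220)·a + 100·b = +2.23
  0·a + 35·b = +0.24
Eliminate b (×35 and ×100, subtract): -7700·a = 54.050 → a = ∂z/∂x = -0.007019
Back-substitute: b = ∂z/∂y = +0.006857.
|∇f| = √(-0.007019² + 0.006857²) = 0.009812 m/m

0.0098 m/m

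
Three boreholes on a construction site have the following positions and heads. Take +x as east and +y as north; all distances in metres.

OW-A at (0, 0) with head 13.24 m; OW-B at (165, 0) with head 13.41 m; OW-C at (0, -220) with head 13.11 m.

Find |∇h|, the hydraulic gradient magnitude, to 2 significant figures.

∂h/∂x = (13.41 − 13.24) / (165 − 0) = +0.001030
∂h/∂y = (13.11 − 13.24) / (-220 − 0) = +0.0005909
|∇h| = √(0.001030² + 0.0005909²) = 0.001187

0.0012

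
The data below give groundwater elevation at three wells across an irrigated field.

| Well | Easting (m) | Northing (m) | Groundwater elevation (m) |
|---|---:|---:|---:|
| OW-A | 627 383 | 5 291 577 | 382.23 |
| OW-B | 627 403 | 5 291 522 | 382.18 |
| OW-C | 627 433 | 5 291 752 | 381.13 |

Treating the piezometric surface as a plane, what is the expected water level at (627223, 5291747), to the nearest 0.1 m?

Differences from OW-A: to OW-B (Δx, Δy, Δh) = (20, -55, -0.05); to OW-C = (50, 175, -1.10).
Solve a·Δx + b·Δy = Δh: det = 20·175 − 50·(-55) = 6250.
∂h/∂x = [(-0.05)·175 − (-1.10)·(-55)] / 6250 = -0.01108
∂h/∂y = [20·(-1.10) − 50·(-0.05)] / 6250 = -0.003120
h(627223, 5291747) = 382.23 + (-0.01108)·(-160) + (-0.003120)·(170) = 382.23 +1.773 -0.530 = 383.472 m.

383.5 m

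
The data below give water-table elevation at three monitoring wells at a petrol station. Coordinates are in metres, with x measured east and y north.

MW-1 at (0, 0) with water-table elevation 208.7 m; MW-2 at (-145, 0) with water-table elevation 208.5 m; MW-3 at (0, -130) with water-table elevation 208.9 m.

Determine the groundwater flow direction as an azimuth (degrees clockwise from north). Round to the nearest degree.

318°

∂h/∂x = (208.5 − 208.7) / (-145 − 0) = +0.001379
∂h/∂y = (208.9 − 208.7) / (-130 − 0) = -0.001538
Flow direction (−∇h) has components (-0.001379 E, +0.001538 N).
Azimuth = atan2(E, N) = atan2(-0.001379, +0.001538) = 318.1° ≈ 318°.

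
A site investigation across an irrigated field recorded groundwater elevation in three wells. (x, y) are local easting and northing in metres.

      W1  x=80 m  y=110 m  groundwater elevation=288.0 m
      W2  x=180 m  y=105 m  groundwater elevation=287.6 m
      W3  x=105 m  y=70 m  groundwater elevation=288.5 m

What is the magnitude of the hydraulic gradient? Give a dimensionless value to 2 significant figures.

0.016

Differences from W1: to W2 (Δx, Δy, Δh) = (100, -5, -0.4); to W3 = (25, -40, +0.5).
Determinant of the coordinate differences = 100·(-40) − 25·(-5) = -3875.
∂h/∂x = [(-0.4)·(-40) − (+0.5)·(-5)] / -3875 = -0.004774
∂h/∂y = [100·(+0.5) − 25·(-0.4)] / -3875 = -0.01548
|∇h| = √(-0.004774² + -0.01548²) = 0.0162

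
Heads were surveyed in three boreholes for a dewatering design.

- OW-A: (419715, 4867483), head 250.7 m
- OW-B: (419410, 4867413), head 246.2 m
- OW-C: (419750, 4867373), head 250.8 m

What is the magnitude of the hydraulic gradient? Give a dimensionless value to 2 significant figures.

0.014

Taking OW-A as reference: OW-B−OW-A = (-305, -70, -4.5); OW-C−OW-A = (35, -110, +0.1).
Determinant of the coordinate differences = (-305)·(-110) − 35·(-70) = 36000.
∂h/∂x = [(-4.5)·(-110) − (+0.1)·(-70)] / 36000 = +0.01394
∂h/∂y = [(-305)·(+0.1) − 35·(-4.5)] / 36000 = +0.003528
|∇h| = √(0.01394² + 0.003528²) = 0.01438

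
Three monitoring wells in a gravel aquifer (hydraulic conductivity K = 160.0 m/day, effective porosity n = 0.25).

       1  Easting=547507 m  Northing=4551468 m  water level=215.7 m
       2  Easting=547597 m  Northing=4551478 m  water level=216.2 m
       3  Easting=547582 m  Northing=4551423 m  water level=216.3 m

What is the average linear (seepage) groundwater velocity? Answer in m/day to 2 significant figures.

4.4 m/day

With h = a·x + b·y + c and 1 as origin, the differences give:
  90·a + 10·b = +0.5
  75·a + (-45)·b = +0.6
Eliminate b (×(-45) and ×10, subtract): -4800·a = -28.50 → a = ∂h/∂x = +0.005938
Back-substitute: b = ∂h/∂y = -0.003438.
|∇h| = √(0.005938² + -0.003438²) = 0.006861
Seepage velocity v = K·i/n = 160.0 × 0.006861 / 0.25 = 4.391 m/day.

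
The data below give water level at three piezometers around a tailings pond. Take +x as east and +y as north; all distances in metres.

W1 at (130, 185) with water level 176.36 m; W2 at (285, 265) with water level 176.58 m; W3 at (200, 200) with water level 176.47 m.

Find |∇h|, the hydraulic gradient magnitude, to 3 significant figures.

0.00175

Taking W1 as reference: W2−W1 = (155, 80, +0.22); W3−W1 = (70, 15, +0.11).
Solve a·Δx + b·Δy = Δh: det = 155·15 − 70·80 = -3275.
∂h/∂x = [(+0.22)·15 − (+0.11)·80] / -3275 = +0.001679
∂h/∂y = [155·(+0.11) − 70·(+0.22)] / -3275 = -0.0005038
|∇h| = √(0.001679² + -0.0005038²) = 0.001753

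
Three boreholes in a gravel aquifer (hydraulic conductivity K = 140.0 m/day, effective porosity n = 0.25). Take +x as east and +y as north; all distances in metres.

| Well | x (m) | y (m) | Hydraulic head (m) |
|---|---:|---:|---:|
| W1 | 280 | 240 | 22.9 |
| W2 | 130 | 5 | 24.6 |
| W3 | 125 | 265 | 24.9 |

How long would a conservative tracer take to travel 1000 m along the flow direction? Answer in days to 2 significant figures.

Three-point gradient (reference W1): Δ to W2 = (-150, -235, +1.7), Δ to W3 = (-155, 25, +2.0).
∂h/∂x = -0.01276, ∂h/∂y = +0.0009085 (det = -40175).
|∇h| = √(-0.01276² + 0.0009085²) = 0.01279
Seepage velocity v = K·i/n = 140.0 × 0.01279 / 0.25 = 7.162 m/day.
t = 1000 / 7.162 = 139.6 days.

140 days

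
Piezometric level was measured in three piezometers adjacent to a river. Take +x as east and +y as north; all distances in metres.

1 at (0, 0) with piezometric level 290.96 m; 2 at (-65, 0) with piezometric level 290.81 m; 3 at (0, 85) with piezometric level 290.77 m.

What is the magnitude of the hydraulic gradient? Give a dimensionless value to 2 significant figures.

0.0032

∂h/∂x = (290.81 − 290.96) / (-65 − 0) = +0.002308
∂h/∂y = (290.77 − 290.96) / (85 − 0) = -0.002235
|∇h| = √(0.002308² + -0.002235²) = 0.003213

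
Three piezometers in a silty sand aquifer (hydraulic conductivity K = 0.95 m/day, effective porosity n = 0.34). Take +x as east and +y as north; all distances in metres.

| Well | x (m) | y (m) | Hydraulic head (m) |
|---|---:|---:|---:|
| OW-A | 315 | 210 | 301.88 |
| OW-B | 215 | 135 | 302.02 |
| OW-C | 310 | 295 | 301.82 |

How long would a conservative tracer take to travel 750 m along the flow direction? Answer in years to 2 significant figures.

Differences from OW-A: to OW-B (Δx, Δy, Δh) = (-100, -75, +0.14); to OW-C = (-5, 85, -0.06).
Determinant of the coordinate differences = (-100)·85 − (-5)·(-75) = -8875.
∂h/∂x = [(+0.14)·85 − (-0.06)·(-75)] / -8875 = -0.0008338
∂h/∂y = [(-100)·(-0.06) − (-5)·(+0.14)] / -8875 = -0.0007549
|∇h| = √(-0.0008338² + -0.0007549²) = 0.001125
Seepage velocity v = K·i/n = 0.95 × 0.001125 / 0.34 = 0.003143 m/day.
t = 750 / 0.003143 = 2.386e+05 days = 653 years.

650 years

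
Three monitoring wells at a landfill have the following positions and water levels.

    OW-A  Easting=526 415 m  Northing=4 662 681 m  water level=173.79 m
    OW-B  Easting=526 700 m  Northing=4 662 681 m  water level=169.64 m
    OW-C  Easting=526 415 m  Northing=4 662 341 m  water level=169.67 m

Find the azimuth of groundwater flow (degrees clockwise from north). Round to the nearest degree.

130°

∂h/∂x = (169.64 − 173.79) / (526700 − 526415) = -0.01456
∂h/∂y = (169.67 − 173.79) / (4662341 − 4662681) = +0.01212
Flow direction (−∇h) has components (+0.01456 E, -0.01212 N).
Azimuth = atan2(E, N) = atan2(+0.01456, -0.01212) = 129.8° ≈ 130°.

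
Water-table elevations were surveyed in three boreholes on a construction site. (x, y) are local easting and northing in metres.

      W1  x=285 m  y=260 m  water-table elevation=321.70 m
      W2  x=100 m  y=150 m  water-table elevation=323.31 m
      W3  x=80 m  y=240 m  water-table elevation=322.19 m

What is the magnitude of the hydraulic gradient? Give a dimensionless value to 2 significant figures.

0.013

Three-point gradient (reference W1): Δ to W2 = (-185, -110, +1.61), Δ to W3 = (-205, -20, +0.49).
∂h/∂x = -0.001151, ∂h/∂y = -0.01270 (det = -18850).
|∇h| = √(-0.001151² + -0.01270²) = 0.01275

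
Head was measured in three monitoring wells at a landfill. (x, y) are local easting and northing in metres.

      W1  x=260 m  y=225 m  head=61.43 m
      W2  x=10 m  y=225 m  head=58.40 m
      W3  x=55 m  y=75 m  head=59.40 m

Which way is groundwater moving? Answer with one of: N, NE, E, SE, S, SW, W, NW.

W

Taking W1 as reference: W2−W1 = (-250, 0, -3.03); W3−W1 = (-205, -150, -2.03).
Determinant of the coordinate differences = (-250)·(-150) − (-205)·0 = 37500.
∂h/∂x = [(-3.03)·(-150) − (-2.03)·0] / 37500 = +0.01212
∂h/∂y = [(-250)·(-2.03) − (-205)·(-3.03)] / 37500 = -0.003031
Flow = −∇h = (-0.01212 east, +0.003031 north), which points west.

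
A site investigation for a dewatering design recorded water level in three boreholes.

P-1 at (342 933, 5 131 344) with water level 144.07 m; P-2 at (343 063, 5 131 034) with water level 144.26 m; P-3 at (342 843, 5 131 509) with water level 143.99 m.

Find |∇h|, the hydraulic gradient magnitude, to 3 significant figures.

Taking P-1 as reference: P-2−P-1 = (130, -310, +0.19); P-3−P-1 = (-90, 165, -0.08).
Determinant of the coordinate differences = 130·165 − (-90)·(-310) = -6450.
∂h/∂x = [(+0.19)·165 − (-0.08)·(-310)] / -6450 = -0.001016
∂h/∂y = [130·(-0.08) − (-90)·(+0.19)] / -6450 = -0.001039
|∇h| = √(-0.001016² + -0.001039²) = 0.001453

0.00145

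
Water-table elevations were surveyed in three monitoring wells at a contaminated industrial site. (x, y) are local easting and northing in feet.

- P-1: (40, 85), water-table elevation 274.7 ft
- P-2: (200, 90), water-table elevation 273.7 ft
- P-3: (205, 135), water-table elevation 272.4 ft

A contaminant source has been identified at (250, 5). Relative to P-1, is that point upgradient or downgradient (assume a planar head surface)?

Three-point gradient (reference P-1): Δ to P-2 = (160, 5, -1.0), Δ to P-3 = (165, 50, -2.3).
∂h/∂x = -0.005366, ∂h/∂y = -0.02829 (det = 7175).
Head at (250, 5) = 274.7 + (-0.005366)·(210) + (-0.02829)·(-80) = 275.84 ft.
That is higher than the 274.7 ft at P-1, so the point is upgradient.

upgradient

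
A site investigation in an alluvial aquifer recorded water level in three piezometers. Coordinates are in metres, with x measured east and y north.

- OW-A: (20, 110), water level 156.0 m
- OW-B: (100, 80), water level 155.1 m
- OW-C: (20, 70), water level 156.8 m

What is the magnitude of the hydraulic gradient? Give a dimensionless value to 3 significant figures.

Three-point gradient (reference OW-A): Δ to OW-B = (80, -30, -0.9), Δ to OW-C = (0, -40, +0.8).
∂h/∂x = -0.01875, ∂h/∂y = -0.02000 (det = -3200).
|∇h| = √(-0.01875² + -0.02000²) = 0.02741

0.0274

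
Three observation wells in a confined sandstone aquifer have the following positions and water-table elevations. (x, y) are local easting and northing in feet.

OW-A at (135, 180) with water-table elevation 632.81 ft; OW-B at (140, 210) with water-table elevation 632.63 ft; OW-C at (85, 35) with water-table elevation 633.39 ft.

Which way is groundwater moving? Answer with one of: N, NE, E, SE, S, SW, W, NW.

NW

Taking OW-A as reference: OW-B−OW-A = (5, 30, -0.18); OW-C−OW-A = (-50, -145, +0.58).
Solve a·Δx + b·Δy = Δh: det = 5·(-145) − (-50)·30 = 775.
∂h/∂x = [(-0.18)·(-145) − (+0.58)·30] / 775 = +0.01123
∂h/∂y = [5·(+0.58) − (-50)·(-0.18)] / 775 = -0.007871
Flow = −∇h = (-0.01123 east, +0.007871 north), which points northwest.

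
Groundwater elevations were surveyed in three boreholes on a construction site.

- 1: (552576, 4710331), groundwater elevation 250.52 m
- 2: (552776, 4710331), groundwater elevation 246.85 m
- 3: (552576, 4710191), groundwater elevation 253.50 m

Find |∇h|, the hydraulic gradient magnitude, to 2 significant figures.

∂h/∂x = (246.85 − 250.52) / (552776 − 552576) = -0.01835
∂h/∂y = (253.50 − 250.52) / (4710191 − 4710331) = -0.02129
|∇h| = √(-0.01835² + -0.02129²) = 0.02811

0.028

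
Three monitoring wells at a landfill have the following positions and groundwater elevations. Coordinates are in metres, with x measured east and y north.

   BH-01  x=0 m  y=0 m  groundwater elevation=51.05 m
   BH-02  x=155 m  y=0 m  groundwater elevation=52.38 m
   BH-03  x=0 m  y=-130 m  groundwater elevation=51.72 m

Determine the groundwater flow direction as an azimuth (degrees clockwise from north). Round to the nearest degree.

301°

∂h/∂x = (52.38 − 51.05) / (155 − 0) = +0.008581
∂h/∂y = (51.72 − 51.05) / (-130 − 0) = -0.005154
Flow direction (−∇h) has components (-0.008581 E, +0.005154 N).
Azimuth = atan2(E, N) = atan2(-0.008581, +0.005154) = 301.0° ≈ 301°.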